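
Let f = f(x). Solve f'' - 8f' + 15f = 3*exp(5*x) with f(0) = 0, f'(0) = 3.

Characteristic equation r² - 8r + 15 = 0 factors as (r - 3)(r - 5) = 0, so r = 3, 5.
Hence f_h = C1*exp(3*x) + C2*exp(5*x).
Since exp(5*x) solves the homogeneous equation (r = 5 is a root of multiplicity 1), multiply the trial by x. Try f_p = A*x*exp(5*x). Substituting into the equation and dividing by exp(5*x) gives A = 3/2, so f_p = 3*x*exp(5*x)/2.
General solution: f = C1*exp(3*x) + C2*exp(5*x) + 3*x*exp(5*x)/2.
Apply the initial conditions: f(0) = C1 + C2 = 0 and f'(0) = 3/2 + 3*C1 + 5*C2 = 3. Solving gives C1 = -3/4, C2 = 3/4.

f = -3*exp(3*x)/4 + 3*exp(5*x)/4 + 3*x*exp(5*x)/2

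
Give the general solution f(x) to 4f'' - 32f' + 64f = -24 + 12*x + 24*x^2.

Divide through by 4: f'' - 8f' + 16f = -6 + 3*x + 6*x^2.
Characteristic equation r² - 8r + 16 = 0 has discriminant (-8)² - 4·(16) = 0, so r = 4 is a repeated root.
Hence f_h = (C1 + C2*x)*exp(4*x).
For the particular solution try f_p = A0 + A1*x + A2*x^2. Substituting and matching coefficients of each power of x gives A0 = -9/64, A1 = 9/16, A2 = 3/8, so f_p = -9/64 + 3*x^2/8 + 9*x/16.

f = -9/64 + 3*x**2/8 + 9*x/16 + C1*exp(4*x) + C2*x*exp(4*x)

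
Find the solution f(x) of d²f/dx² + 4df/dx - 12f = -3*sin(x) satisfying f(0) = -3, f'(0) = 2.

Characteristic equation r² + 4r - 12 = 0 factors as (r + 6)(r - 2) = 0, so r = -6, 2.
Hence f_h = C1*exp(-6*x) + C2*exp(2*x).
Try f_p = A*cos(x) + B*sin(x). Substituting and equating the coefficients of cos(x) and sin(x) gives A = 12/185, B = 39/185, so f_p = 12*cos(x)/185 + 39*sin(x)/185.
General solution: f = 12*cos(x)/185 + 39*sin(x)/185 + C1*exp(-6*x) + C2*exp(2*x).
Apply the initial conditions: f(0) = 12/185 + C1 + C2 = -3 and f'(0) = 39/185 - 6*C1 + 2*C2 = 2. Solving gives C1 = -293/296, C2 = -83/40.

f = -293*exp(-6*x)/296 - 83*exp(2*x)/40 + 12*cos(x)/185 + 39*sin(x)/185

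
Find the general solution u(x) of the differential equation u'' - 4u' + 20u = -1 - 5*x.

Characteristic equation r² - 4r + 20 = 0 has discriminant (-4)² - 4·(20) = -64 < 0, so r = 2 ± 4i.
Hence u_h = C1*cos(4*x)*exp(2*x) + C2*exp(2*x)*sin(4*x).
For the particular solution try u_p = A0 + A1*x. Substituting and matching coefficients of each power of x gives A0 = -1/10, A1 = -1/4, so u_p = -1/10 - x/4.

u = -1/10 - x/4 + C1*cos(4*x)*exp(2*x) + C2*exp(2*x)*sin(4*x)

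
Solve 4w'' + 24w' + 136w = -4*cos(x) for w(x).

Divide through by 4: w'' + 6w' + 34w = -cos(x).
Characteristic equation r² + 6r + 34 = 0 has discriminant (6)² - 4·(34) = -100 < 0, so r = -3 ± 5i.
Hence w_h = C1*cos(5*x)*exp(-3*x) + C2*exp(-3*x)*sin(5*x).
Try w_p = A*cos(x) + B*sin(x). Substituting and equating the coefficients of cos(x) and sin(x) gives A = -11/375, B = -2/375, so w_p = -11*cos(x)/375 - 2*sin(x)/375.

w = -11*cos(x)/375 - 2*sin(x)/375 + C1*cos(5*x)*exp(-3*x) + C2*exp(-3*x)*sin(5*x)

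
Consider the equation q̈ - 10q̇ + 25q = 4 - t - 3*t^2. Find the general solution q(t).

Characteristic equation r² - 10r + 25 = 0 has discriminant (-10)² - 4·(25) = 0, so r = 5 is a repeated root.
Hence q_h = (C1 + C2*t)*exp(5*t).
For the particular solution try q_p = A0 + A1*t + A2*t^2. Substituting and matching coefficients of each power of t gives A0 = 72/625, A1 = -17/125, A2 = -3/25, so q_p = 72/625 - 17*t/125 - 3*t^2/25.

q = 72/625 - 17*t/125 - 3*t**2/25 + C1*exp(5*t) + C2*t*exp(5*t)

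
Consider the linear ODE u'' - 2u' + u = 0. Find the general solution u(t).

u = C1*exp(t) + C2*t*exp(t)

Characteristic equation r² - 2r + 1 = 0 has discriminant (-2)² - 4·(1) = 0, so r = 1 is a repeated root.
Hence u_h = (C1 + C2*t)*exp(t).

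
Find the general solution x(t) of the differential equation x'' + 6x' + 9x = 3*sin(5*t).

x = -45*cos(5*t)/578 - 12*sin(5*t)/289 + C1*exp(-3*t) + C2*t*exp(-3*t)

Characteristic equation r² + 6r + 9 = 0 has discriminant (6)² - 4·(9) = 0, so r = -3 is a repeated root.
Hence x_h = (C1 + C2*t)*exp(-3*t).
Try x_p = A*cos(5*t) + B*sin(5*t). Substituting and equating the coefficients of cos(5t) and sin(5t) gives A = -45/578, B = -12/289, so x_p = -45*cos(5*t)/578 - 12*sin(5*t)/289.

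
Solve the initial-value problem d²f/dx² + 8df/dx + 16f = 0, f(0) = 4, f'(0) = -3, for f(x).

Characteristic equation r² + 8r + 16 = 0 has discriminant (8)² - 4·(16) = 0, so r = -4 is a repeated root.
Hence f_h = (C1 + C2*x)*exp(-4*x).
Apply the initial conditions: f(0) = C1 = 4 and f'(0) = C2 - 4*C1 = -3. Solving gives C1 = 4, C2 = 13.

f = 4*exp(-4*x) + 13*x*exp(-4*x)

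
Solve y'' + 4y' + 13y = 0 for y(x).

y = C1*cos(3*x)*exp(-2*x) + C2*exp(-2*x)*sin(3*x)

Characteristic equation r² + 4r + 13 = 0 has discriminant (4)² - 4·(13) = -36 < 0, so r = -2 ± 3i.
Hence y_h = C1*cos(3*x)*exp(-2*x) + C2*exp(-2*x)*sin(3*x).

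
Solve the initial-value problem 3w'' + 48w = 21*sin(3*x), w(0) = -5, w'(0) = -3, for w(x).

w = -5*cos(4*x) - 3*sin(4*x)/2 + sin(3*x)

Divide through by 3: w'' + 16w = 7*sin(3*x).
Characteristic equation r² + 16 = 0 has discriminant (0)² - 4·(16) = -64 < 0, so r = ± 4i.
Hence w_h = C1*cos(4*x) + C2*sin(4*x).
Try w_p = A*cos(3*x) + B*sin(3*x). Substituting and equating the coefficients of cos(3x) and sin(3x) gives A = 0, B = 1, so w_p = sin(3*x).
General solution: w = C1*cos(4*x) + C2*sin(4*x) + sin(3*x).
Apply the initial conditions: w(0) = C1 = -5 and w'(0) = 3 + 4*C2 = -3. Solving gives C1 = -5, C2 = -3/2.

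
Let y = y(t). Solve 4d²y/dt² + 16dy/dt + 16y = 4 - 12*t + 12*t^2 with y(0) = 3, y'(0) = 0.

y = 17/8 - 9*t/4 + 3*t**2/4 + 7*exp(-2*t)/8 + 4*t*exp(-2*t)

Divide through by 4: y'' + 4y' + 4y = 1 - 3*t + 3*t^2.
Characteristic equation r² + 4r + 4 = 0 has discriminant (4)² - 4·(4) = 0, so r = -2 is a repeated root.
Hence y_h = (C1 + C2*t)*exp(-2*t).
For the particular solution try y_p = A0 + A1*t + A2*t^2. Substituting and matching coefficients of each power of t gives A0 = 17/8, A1 = -9/4, A2 = 3/4, so y_p = 17/8 - 9*t/4 + 3*t^2/4.
General solution: y = 17/8 - 9*t/4 + 3*t^2/4 + C1*exp(-2*t) + C2*t*exp(-2*t).
Apply the initial conditions: y(0) = 17/8 + C1 = 3 and y'(0) = -9/4 + C2 - 2*C1 = 0. Solving gives C1 = 7/8, C2 = 4.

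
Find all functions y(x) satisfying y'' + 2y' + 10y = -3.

Characteristic equation r² + 2r + 10 = 0 has discriminant (2)² - 4·(10) = -36 < 0, so r = -1 ± 3i.
Hence y_h = C1*cos(3*x)*exp(-x) + C2*exp(-x)*sin(3*x).
For the particular solution try y_p = A0. Substituting and matching coefficients of each power of x gives A0 = -3/10, so y_p = -3/10.

y = -3/10 + C1*cos(3*x)*exp(-x) + C2*exp(-x)*sin(3*x)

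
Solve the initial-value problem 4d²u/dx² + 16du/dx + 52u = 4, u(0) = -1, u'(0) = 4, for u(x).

u = 1/13 - 14*cos(3*x)*exp(-2*x)/13 + 8*exp(-2*x)*sin(3*x)/13

Divide through by 4: u'' + 4u' + 13u = 1.
Characteristic equation r² + 4r + 13 = 0 has discriminant (4)² - 4·(13) = -36 < 0, so r = -2 ± 3i.
Hence u_h = C1*cos(3*x)*exp(-2*x) + C2*exp(-2*x)*sin(3*x).
For the particular solution try u_p = A0. Substituting and matching coefficients of each power of x gives A0 = 1/13, so u_p = 1/13.
General solution: u = 1/13 + C1*cos(3*x)*exp(-2*x) + C2*exp(-2*x)*sin(3*x).
Apply the initial conditions: u(0) = 1/13 + C1 = -1 and u'(0) = -2*C1 + 3*C2 = 4. Solving gives C1 = -14/13, C2 = 8/13.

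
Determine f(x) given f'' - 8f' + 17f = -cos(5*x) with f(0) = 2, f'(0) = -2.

f = cos(5*x)/208 + 5*sin(5*x)/208 - 2101*exp(4*x)*sin(x)/208 + 415*cos(x)*exp(4*x)/208

Characteristic equation r² - 8r + 17 = 0 has discriminant (-8)² - 4·(17) = -4 < 0, so r = 4 ± i.
Hence f_h = C1*cos(x)*exp(4*x) + C2*exp(4*x)*sin(x).
Try f_p = A*cos(5*x) + B*sin(5*x). Substituting and equating the coefficients of cos(5x) and sin(5x) gives A = 1/208, B = 5/208, so f_p = cos(5*x)/208 + 5*sin(5*x)/208.
General solution: f = cos(5*x)/208 + 5*sin(5*x)/208 + C1*cos(x)*exp(4*x) + C2*exp(4*x)*sin(x).
Apply the initial conditions: f(0) = 1/208 + C1 = 2 and f'(0) = 25/208 + C2 + 4*C1 = -2. Solving gives C1 = 415/208, C2 = -2101/208.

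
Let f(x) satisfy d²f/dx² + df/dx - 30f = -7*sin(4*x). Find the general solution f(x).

f = 7*cos(4*x)/533 + 161*sin(4*x)/1066 + C1*exp(-6*x) + C2*exp(5*x)

Characteristic equation r² + r - 30 = 0 factors as (r + 6)(r - 5) = 0, so r = -6, 5.
Hence f_h = C1*exp(-6*x) + C2*exp(5*x).
Try f_p = A*cos(4*x) + B*sin(4*x). Substituting and equating the coefficients of cos(4x) and sin(4x) gives A = 7/533, B = 161/1066, so f_p = 7*cos(4*x)/533 + 161*sin(4*x)/1066.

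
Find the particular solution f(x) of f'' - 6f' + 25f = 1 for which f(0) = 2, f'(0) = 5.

Characteristic equation r² - 6r + 25 = 0 has discriminant (-6)² - 4·(25) = -64 < 0, so r = 3 ± 4i.
Hence f_h = C1*cos(4*x)*exp(3*x) + C2*exp(3*x)*sin(4*x).
For the particular solution try f_p = A0. Substituting and matching coefficients of each power of x gives A0 = 1/25, so f_p = 1/25.
General solution: f = 1/25 + C1*cos(4*x)*exp(3*x) + C2*exp(3*x)*sin(4*x).
Apply the initial conditions: f(0) = 1/25 + C1 = 2 and f'(0) = 3*C1 + 4*C2 = 5. Solving gives C1 = 49/25, C2 = -11/50.

f = 1/25 - 11*exp(3*x)*sin(4*x)/50 + 49*cos(4*x)*exp(3*x)/25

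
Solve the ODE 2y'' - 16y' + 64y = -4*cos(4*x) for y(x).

Divide through by 2: y'' - 8y' + 32y = -2*cos(4*x).
Characteristic equation r² - 8r + 32 = 0 has discriminant (-8)² - 4·(32) = -64 < 0, so r = 4 ± 4i.
Hence y_h = C1*cos(4*x)*exp(4*x) + C2*exp(4*x)*sin(4*x).
Try y_p = A*cos(4*x) + B*sin(4*x). Substituting and equating the coefficients of cos(4x) and sin(4x) gives A = -1/40, B = 1/20, so y_p = -cos(4*x)/40 + sin(4*x)/20.

y = -cos(4*x)/40 + sin(4*x)/20 + C1*cos(4*x)*exp(4*x) + C2*exp(4*x)*sin(4*x)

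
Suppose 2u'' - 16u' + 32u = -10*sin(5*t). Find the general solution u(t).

Divide through by 2: u'' - 8u' + 16u = -5*sin(5*t).
Characteristic equation r² - 8r + 16 = 0 has discriminant (-8)² - 4·(16) = 0, so r = 4 is a repeated root.
Hence u_h = (C1 + C2*t)*exp(4*t).
Try u_p = A*cos(5*t) + B*sin(5*t). Substituting and equating the coefficients of cos(5t) and sin(5t) gives A = -200/1681, B = 45/1681, so u_p = -200*cos(5*t)/1681 + 45*sin(5*t)/1681.

u = -200*cos(5*t)/1681 + 45*sin(5*t)/1681 + C1*exp(4*t) + C2*t*exp(4*t)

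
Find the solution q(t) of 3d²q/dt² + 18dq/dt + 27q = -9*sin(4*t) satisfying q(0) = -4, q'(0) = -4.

q = -2572*exp(-3*t)/625 + 21*sin(4*t)/625 + 72*cos(4*t)/625 - 412*t*exp(-3*t)/25

Divide through by 3: q'' + 6q' + 9q = -3*sin(4*t).
Characteristic equation r² + 6r + 9 = 0 has discriminant (6)² - 4·(9) = 0, so r = -3 is a repeated root.
Hence q_h = (C1 + C2*t)*exp(-3*t).
Try q_p = A*cos(4*t) + B*sin(4*t). Substituting and equating the coefficients of cos(4t) and sin(4t) gives A = 72/625, B = 21/625, so q_p = 21*sin(4*t)/625 + 72*cos(4*t)/625.
General solution: q = 21*sin(4*t)/625 + 72*cos(4*t)/625 + C1*exp(-3*t) + C2*t*exp(-3*t).
Apply the initial conditions: q(0) = 72/625 + C1 = -4 and q'(0) = 84/625 + C2 - 3*C1 = -4. Solving gives C1 = -2572/625, C2 = -412/25.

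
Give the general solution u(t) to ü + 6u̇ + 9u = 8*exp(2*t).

u = 8*exp(2*t)/25 + C1*exp(-3*t) + C2*t*exp(-3*t)

Characteristic equation r² + 6r + 9 = 0 has discriminant (6)² - 4·(9) = 0, so r = -3 is a repeated root.
Hence u_h = (C1 + C2*t)*exp(-3*t).
Try u_p = A*exp(2*t). Substituting into the equation and dividing by exp(2*t) gives A = 8/25, so u_p = 8*exp(2*t)/25.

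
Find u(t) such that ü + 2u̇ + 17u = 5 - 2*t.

Characteristic equation r² + 2r + 17 = 0 has discriminant (2)² - 4·(17) = -64 < 0, so r = -1 ± 4i.
Hence u_h = C1*cos(4*t)*exp(-t) + C2*exp(-t)*sin(4*t).
For the particular solution try u_p = A0 + A1*t. Substituting and matching coefficients of each power of t gives A0 = 89/289, A1 = -2/17, so u_p = 89/289 - 2*t/17.

u = 89/289 - 2*t/17 + C1*cos(4*t)*exp(-t) + C2*exp(-t)*sin(4*t)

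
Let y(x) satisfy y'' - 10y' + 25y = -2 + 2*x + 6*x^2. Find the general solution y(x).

y = 6/625 + 6*x**2/25 + 34*x/125 + C1*exp(5*x) + C2*x*exp(5*x)

Characteristic equation r² - 10r + 25 = 0 has discriminant (-10)² - 4·(25) = 0, so r = 5 is a repeated root.
Hence y_h = (C1 + C2*x)*exp(5*x).
For the particular solution try y_p = A0 + A1*x + A2*x^2. Substituting and matching coefficients of each power of x gives A0 = 6/625, A1 = 34/125, A2 = 6/25, so y_p = 6/625 + 6*x^2/25 + 34*x/125.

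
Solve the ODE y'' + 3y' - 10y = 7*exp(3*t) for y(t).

y = 7*exp(3*t)/8 + C1*exp(-5*t) + C2*exp(2*t)

Characteristic equation r² + 3r - 10 = 0 factors as (r + 5)(r - 2) = 0, so r = -5, 2.
Hence y_h = C1*exp(-5*t) + C2*exp(2*t).
Try y_p = A*exp(3*t). Substituting into the equation and dividing by exp(3*t) gives A = 7/8, so y_p = 7*exp(3*t)/8.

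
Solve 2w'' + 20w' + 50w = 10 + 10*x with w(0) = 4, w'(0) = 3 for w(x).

Divide through by 2: w'' + 10w' + 25w = 5 + 5*x.
Characteristic equation r² + 10r + 25 = 0 has discriminant (10)² - 4·(25) = 0, so r = -5 is a repeated root.
Hence w_h = (C1 + C2*x)*exp(-5*x).
For the particular solution try w_p = A0 + A1*x. Substituting and matching coefficients of each power of x gives A0 = 3/25, A1 = 1/5, so w_p = 3/25 + x/5.
General solution: w = 3/25 + x/5 + C1*exp(-5*x) + C2*x*exp(-5*x).
Apply the initial conditions: w(0) = 3/25 + C1 = 4 and w'(0) = 1/5 + C2 - 5*C1 = 3. Solving gives C1 = 97/25, C2 = 111/5.

w = 3/25 + x/5 + 97*exp(-5*x)/25 + 111*x*exp(-5*x)/5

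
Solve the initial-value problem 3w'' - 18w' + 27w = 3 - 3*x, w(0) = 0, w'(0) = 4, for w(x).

w = 1/27 - x/9 - exp(3*x)/27 + 38*x*exp(3*x)/9

Divide through by 3: w'' - 6w' + 9w = 1 - x.
Characteristic equation r² - 6r + 9 = 0 has discriminant (-6)² - 4·(9) = 0, so r = 3 is a repeated root.
Hence w_h = (C1 + C2*x)*exp(3*x).
For the particular solution try w_p = A0 + A1*x. Substituting and matching coefficients of each power of x gives A0 = 1/27, A1 = -1/9, so w_p = 1/27 - x/9.
General solution: w = 1/27 - x/9 + C1*exp(3*x) + C2*x*exp(3*x).
Apply the initial conditions: w(0) = 1/27 + C1 = 0 and w'(0) = -1/9 + C2 + 3*C1 = 4. Solving gives C1 = -1/27, C2 = 38/9.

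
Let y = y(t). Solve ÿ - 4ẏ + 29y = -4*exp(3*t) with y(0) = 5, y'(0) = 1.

Characteristic equation r² - 4r + 29 = 0 has discriminant (-4)² - 4·(29) = -100 < 0, so r = 2 ± 5i.
Hence y_h = C1*cos(5*t)*exp(2*t) + C2*exp(2*t)*sin(5*t).
Try y_p = A*exp(3*t). Substituting into the equation and dividing by exp(3*t) gives A = -2/13, so y_p = -2*exp(3*t)/13.
General solution: y = -2*exp(3*t)/13 + C1*cos(5*t)*exp(2*t) + C2*exp(2*t)*sin(5*t).
Apply the initial conditions: y(0) = -2/13 + C1 = 5 and y'(0) = -6/13 + 2*C1 + 5*C2 = 1. Solving gives C1 = 67/13, C2 = -23/13.

y = -2*exp(3*t)/13 - 23*exp(2*t)*sin(5*t)/13 + 67*cos(5*t)*exp(2*t)/13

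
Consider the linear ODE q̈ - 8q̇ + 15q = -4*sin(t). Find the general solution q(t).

Characteristic equation r² - 8r + 15 = 0 factors as (r - 5)(r - 3) = 0, so r = 5, 3.
Hence q_h = C1*exp(5*t) + C2*exp(3*t).
Try q_p = A*cos(t) + B*sin(t). Substituting and equating the coefficients of cos(t) and sin(t) gives A = -8/65, B = -14/65, so q_p = -14*sin(t)/65 - 8*cos(t)/65.

q = -14*sin(t)/65 - 8*cos(t)/65 + C1*exp(5*t) + C2*exp(3*t)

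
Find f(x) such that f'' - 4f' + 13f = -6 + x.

Characteristic equation r² - 4r + 13 = 0 has discriminant (-4)² - 4·(13) = -36 < 0, so r = 2 ± 3i.
Hence f_h = C1*cos(3*x)*exp(2*x) + C2*exp(2*x)*sin(3*x).
For the particular solution try f_p = A0 + A1*x. Substituting and matching coefficients of each power of x gives A0 = -74/169, A1 = 1/13, so f_p = -74/169 + x/13.

f = -74/169 + x/13 + C1*cos(3*x)*exp(2*x) + C2*exp(2*x)*sin(3*x)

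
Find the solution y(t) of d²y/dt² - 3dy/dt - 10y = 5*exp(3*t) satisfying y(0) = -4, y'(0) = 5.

y = -24*exp(-2*t)/7 - exp(3*t)/2 - exp(5*t)/14

Characteristic equation r² - 3r - 10 = 0 factors as (r + 2)(r - 5) = 0, so r = -2, 5.
Hence y_h = C1*exp(-2*t) + C2*exp(5*t).
Try y_p = A*exp(3*t). Substituting into the equation and dividing by exp(3*t) gives A = -1/2, so y_p = -exp(3*t)/2.
General solution: y = -exp(3*t)/2 + C1*exp(-2*t) + C2*exp(5*t).
Apply the initial conditions: y(0) = -1/2 + C1 + C2 = -4 and y'(0) = -3/2 - 2*C1 + 5*C2 = 5. Solving gives C1 = -24/7, C2 = -1/14.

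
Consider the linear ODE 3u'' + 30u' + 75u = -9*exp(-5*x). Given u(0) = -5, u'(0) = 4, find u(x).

Divide through by 3: u'' + 10u' + 25u = -3*exp(-5*x).
Characteristic equation r² + 10r + 25 = 0 has discriminant (10)² - 4·(25) = 0, so r = -5 is a repeated root.
Hence u_h = (C1 + C2*x)*exp(-5*x).
Since exp(-5*x) solves the homogeneous equation (r = -5 is a root of multiplicity 2), multiply the trial by x^2. Try u_p = A*x^2*exp(-5*x). Substituting into the equation and dividing by exp(-5*x) gives A = -3/2, so u_p = -3*x^2*exp(-5*x)/2.
General solution: u = C1*exp(-5*x) - 3*x^2*exp(-5*x)/2 + C2*x*exp(-5*x).
Apply the initial conditions: u(0) = C1 = -5 and u'(0) = C2 - 5*C1 = 4. Solving gives C1 = -5, C2 = -21.

u = -5*exp(-5*x) - 21*x*exp(-5*x) - 3*x**2*exp(-5*x)/2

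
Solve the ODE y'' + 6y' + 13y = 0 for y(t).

Characteristic equation r² + 6r + 13 = 0 has discriminant (6)² - 4·(13) = -16 < 0, so r = -3 ± 2i.
Hence y_h = C1*cos(2*t)*exp(-3*t) + C2*exp(-3*t)*sin(2*t).

y = C1*cos(2*t)*exp(-3*t) + C2*exp(-3*t)*sin(2*t)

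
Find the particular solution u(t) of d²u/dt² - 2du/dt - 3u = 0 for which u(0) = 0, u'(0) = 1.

Characteristic equation r² - 2r - 3 = 0 factors as (r - 3)(r + 1) = 0, so r = 3, -1.
Hence u_h = C1*exp(3*t) + C2*exp(-t).
Apply the initial conditions: u(0) = C1 + C2 = 0 and u'(0) = -C2 + 3*C1 = 1. Solving gives C1 = 1/4, C2 = -1/4.

u = -exp(-t)/4 + exp(3*t)/4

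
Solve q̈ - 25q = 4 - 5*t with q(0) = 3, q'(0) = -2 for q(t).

q = -4/25 + t/5 + 9*exp(-5*t)/5 + 34*exp(5*t)/25

Characteristic equation r² - 25 = 0 factors as (r + 5)(r - 5) = 0, so r = -5, 5.
Hence q_h = C1*exp(-5*t) + C2*exp(5*t).
For the particular solution try q_p = A0 + A1*t. Substituting and matching coefficients of each power of t gives A0 = -4/25, A1 = 1/5, so q_p = -4/25 + t/5.
General solution: q = -4/25 + t/5 + C1*exp(-5*t) + C2*exp(5*t).
Apply the initial conditions: q(0) = -4/25 + C1 + C2 = 3 and q'(0) = 1/5 - 5*C1 + 5*C2 = -2. Solving gives C1 = 9/5, C2 = 34/25.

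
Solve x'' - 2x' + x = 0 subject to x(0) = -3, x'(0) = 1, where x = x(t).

x = -3*exp(t) + 4*t*exp(t)

Characteristic equation r² - 2r + 1 = 0 has discriminant (-2)² - 4·(1) = 0, so r = 1 is a repeated root.
Hence x_h = (C1 + C2*t)*exp(t).
Apply the initial conditions: x(0) = C1 = -3 and x'(0) = C1 + C2 = 1. Solving gives C1 = -3, C2 = 4.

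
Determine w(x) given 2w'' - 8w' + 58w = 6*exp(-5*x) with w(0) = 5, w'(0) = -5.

w = 3*exp(-5*x)/74 - 1089*exp(2*x)*sin(5*x)/370 + 367*cos(5*x)*exp(2*x)/74

Divide through by 2: w'' - 4w' + 29w = 3*exp(-5*x).
Characteristic equation r² - 4r + 29 = 0 has discriminant (-4)² - 4·(29) = -100 < 0, so r = 2 ± 5i.
Hence w_h = C1*cos(5*x)*exp(2*x) + C2*exp(2*x)*sin(5*x).
Try w_p = A*exp(-5*x). Substituting into the equation and dividing by exp(-5*x) gives A = 3/74, so w_p = 3*exp(-5*x)/74.
General solution: w = 3*exp(-5*x)/74 + C1*cos(5*x)*exp(2*x) + C2*exp(2*x)*sin(5*x).
Apply the initial conditions: w(0) = 3/74 + C1 = 5 and w'(0) = -15/74 + 2*C1 + 5*C2 = -5. Solving gives C1 = 367/74, C2 = -1089/370.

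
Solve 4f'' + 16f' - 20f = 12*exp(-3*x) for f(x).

Divide through by 4: f'' + 4f' - 5f = 3*exp(-3*x).
Characteristic equation r² + 4r - 5 = 0 factors as (r - 1)(r + 5) = 0, so r = 1, -5.
Hence f_h = C1*exp(x) + C2*exp(-5*x).
Try f_p = A*exp(-3*x). Substituting into the equation and dividing by exp(-3*x) gives A = -3/8, so f_p = -3*exp(-3*x)/8.

f = -3*exp(-3*x)/8 + C1*exp(x) + C2*exp(-5*x)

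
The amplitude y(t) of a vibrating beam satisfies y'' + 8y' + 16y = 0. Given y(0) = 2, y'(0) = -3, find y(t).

Characteristic equation r² + 8r + 16 = 0 has discriminant (8)² - 4·(16) = 0, so r = -4 is a repeated root.
Hence y_h = (C1 + C2*t)*exp(-4*t).
Apply the initial conditions: y(0) = C1 = 2 and y'(0) = C2 - 4*C1 = -3. Solving gives C1 = 2, C2 = 5.

y = 2*exp(-4*t) + 5*t*exp(-4*t)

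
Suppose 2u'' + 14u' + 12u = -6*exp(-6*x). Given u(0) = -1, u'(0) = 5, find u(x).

Divide through by 2: u'' + 7u' + 6u = -3*exp(-6*x).
Characteristic equation r² + 7r + 6 = 0 factors as (r + 1)(r + 6) = 0, so r = -1, -6.
Hence u_h = C1*exp(-x) + C2*exp(-6*x).
Since exp(-6*x) solves the homogeneous equation (r = -6 is a root of multiplicity 1), multiply the trial by x. Try u_p = A*x*exp(-6*x). Substituting into the equation and dividing by exp(-6*x) gives A = 3/5, so u_p = 3*x*exp(-6*x)/5.
General solution: u = C1*exp(-x) + C2*exp(-6*x) + 3*x*exp(-6*x)/5.
Apply the initial conditions: u(0) = C1 + C2 = -1 and u'(0) = 3/5 - C1 - 6*C2 = 5. Solving gives C1 = -8/25, C2 = -17/25.

u = -17*exp(-6*x)/25 - 8*exp(-x)/25 + 3*x*exp(-6*x)/5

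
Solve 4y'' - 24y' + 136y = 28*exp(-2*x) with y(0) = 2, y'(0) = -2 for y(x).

Divide through by 4: y'' - 6y' + 34y = 7*exp(-2*x).
Characteristic equation r² - 6r + 34 = 0 has discriminant (-6)² - 4·(34) = -100 < 0, so r = 3 ± 5i.
Hence y_h = C1*cos(5*x)*exp(3*x) + C2*exp(3*x)*sin(5*x).
Try y_p = A*exp(-2*x). Substituting into the equation and dividing by exp(-2*x) gives A = 7/50, so y_p = 7*exp(-2*x)/50.
General solution: y = 7*exp(-2*x)/50 + C1*cos(5*x)*exp(3*x) + C2*exp(3*x)*sin(5*x).
Apply the initial conditions: y(0) = 7/50 + C1 = 2 and y'(0) = -7/25 + 3*C1 + 5*C2 = -2. Solving gives C1 = 93/50, C2 = -73/50.

y = 7*exp(-2*x)/50 - 73*exp(3*x)*sin(5*x)/50 + 93*cos(5*x)*exp(3*x)/50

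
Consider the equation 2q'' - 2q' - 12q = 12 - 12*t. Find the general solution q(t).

q = -7/6 + t + C1*exp(-2*t) + C2*exp(3*t)

Divide through by 2: q'' - q' - 6q = 6 - 6*t.
Characteristic equation r² - r - 6 = 0 factors as (r + 2)(r - 3) = 0, so r = -2, 3.
Hence q_h = C1*exp(-2*t) + C2*exp(3*t).
For the particular solution try q_p = A0 + A1*t. Substituting and matching coefficients of each power of t gives A0 = -7/6, A1 = 1, so q_p = -7/6 + t.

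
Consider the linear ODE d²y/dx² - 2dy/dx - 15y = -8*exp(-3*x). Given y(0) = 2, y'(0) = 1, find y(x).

Characteristic equation r² - 2r - 15 = 0 factors as (r - 5)(r + 3) = 0, so r = 5, -3.
Hence y_h = C1*exp(5*x) + C2*exp(-3*x).
Since exp(-3*x) solves the homogeneous equation (r = -3 is a root of multiplicity 1), multiply the trial by x. Try y_p = A*x*exp(-3*x). Substituting into the equation and dividing by exp(-3*x) gives A = 1, so y_p = x*exp(-3*x).
General solution: y = C1*exp(5*x) + C2*exp(-3*x) + x*exp(-3*x).
Apply the initial conditions: y(0) = C1 + C2 = 2 and y'(0) = 1 - 3*C2 + 5*C1 = 1. Solving gives C1 = 3/4, C2 = 5/4.

y = 3*exp(5*x)/4 + 5*exp(-3*x)/4 + x*exp(-3*x)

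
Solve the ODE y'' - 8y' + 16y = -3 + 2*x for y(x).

y = -1/8 + x/8 + C1*exp(4*x) + C2*x*exp(4*x)

Characteristic equation r² - 8r + 16 = 0 has discriminant (-8)² - 4·(16) = 0, so r = 4 is a repeated root.
Hence y_h = (C1 + C2*x)*exp(4*x).
For the particular solution try y_p = A0 + A1*x. Substituting and matching coefficients of each power of x gives A0 = -1/8, A1 = 1/8, so y_p = -1/8 + x/8.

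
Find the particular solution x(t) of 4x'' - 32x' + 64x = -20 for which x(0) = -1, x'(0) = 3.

x = -5/16 - 11*exp(4*t)/16 + 23*t*exp(4*t)/4

Divide through by 4: x'' - 8x' + 16x = -5.
Characteristic equation r² - 8r + 16 = 0 has discriminant (-8)² - 4·(16) = 0, so r = 4 is a repeated root.
Hence x_h = (C1 + C2*t)*exp(4*t).
For the particular solution try x_p = A0. Substituting and matching coefficients of each power of t gives A0 = -5/16, so x_p = -5/16.
General solution: x = -5/16 + C1*exp(4*t) + C2*t*exp(4*t).
Apply the initial conditions: x(0) = -5/16 + C1 = -1 and x'(0) = C2 + 4*C1 = 3. Solving gives C1 = -11/16, C2 = 23/4.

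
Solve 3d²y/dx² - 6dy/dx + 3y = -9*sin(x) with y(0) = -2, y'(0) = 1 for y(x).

y = -3*cos(x)/2 - exp(x)/2 + 3*x*exp(x)/2

Divide through by 3: y'' - 2y' + y = -3*sin(x).
Characteristic equation r² - 2r + 1 = 0 has discriminant (-2)² - 4·(1) = 0, so r = 1 is a repeated root.
Hence y_h = (C1 + C2*x)*exp(x).
Try y_p = A*cos(x) + B*sin(x). Substituting and equating the coefficients of cos(x) and sin(x) gives A = -3/2, B = 0, so y_p = -3*cos(x)/2.
General solution: y = -3*cos(x)/2 + C1*exp(x) + C2*x*exp(x).
Apply the initial conditions: y(0) = -3/2 + C1 = -2 and y'(0) = C1 + C2 = 1. Solving gives C1 = -1/2, C2 = 3/2.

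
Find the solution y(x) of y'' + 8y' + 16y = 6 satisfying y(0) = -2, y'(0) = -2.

Characteristic equation r² + 8r + 16 = 0 has discriminant (8)² - 4·(16) = 0, so r = -4 is a repeated root.
Hence y_h = (C1 + C2*x)*exp(-4*x).
For the particular solution try y_p = A0. Substituting and matching coefficients of each power of x gives A0 = 3/8, so y_p = 3/8.
General solution: y = 3/8 + C1*exp(-4*x) + C2*x*exp(-4*x).
Apply the initial conditions: y(0) = 3/8 + C1 = -2 and y'(0) = C2 - 4*C1 = -2. Solving gives C1 = -19/8, C2 = -23/2.

y = 3/8 - 19*exp(-4*x)/8 - 23*x*exp(-4*x)/2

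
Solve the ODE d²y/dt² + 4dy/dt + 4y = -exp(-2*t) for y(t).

y = C1*exp(-2*t) - t**2*exp(-2*t)/2 + C2*t*exp(-2*t)

Characteristic equation r² + 4r + 4 = 0 has discriminant (4)² - 4·(4) = 0, so r = -2 is a repeated root.
Hence y_h = (C1 + C2*t)*exp(-2*t).
Since exp(-2*t) solves the homogeneous equation (r = -2 is a root of multiplicity 2), multiply the trial by t^2. Try y_p = A*t^2*exp(-2*t). Substituting into the equation and dividing by exp(-2*t) gives A = -1/2, so y_p = -t^2*exp(-2*t)/2.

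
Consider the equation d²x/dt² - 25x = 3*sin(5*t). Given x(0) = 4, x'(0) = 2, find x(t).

Characteristic equation r² - 25 = 0 factors as (r - 5)(r + 5) = 0, so r = 5, -5.
Hence x_h = C1*exp(5*t) + C2*exp(-5*t).
Try x_p = A*cos(5*t) + B*sin(5*t). Substituting and equating the coefficients of cos(5t) and sin(5t) gives A = 0, B = -3/50, so x_p = -3*sin(5*t)/50.
General solution: x = -3*sin(5*t)/50 + C1*exp(5*t) + C2*exp(-5*t).
Apply the initial conditions: x(0) = C1 + C2 = 4 and x'(0) = -3/10 - 5*C2 + 5*C1 = 2. Solving gives C1 = 223/100, C2 = 177/100.

x = -3*sin(5*t)/50 + 177*exp(-5*t)/100 + 223*exp(5*t)/100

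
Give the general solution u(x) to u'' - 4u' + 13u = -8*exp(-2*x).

Characteristic equation r² - 4r + 13 = 0 has discriminant (-4)² - 4·(13) = -36 < 0, so r = 2 ± 3i.
Hence u_h = C1*cos(3*x)*exp(2*x) + C2*exp(2*x)*sin(3*x).
Try u_p = A*exp(-2*x). Substituting into the equation and dividing by exp(-2*x) gives A = -8/25, so u_p = -8*exp(-2*x)/25.

u = -8*exp(-2*x)/25 + C1*cos(3*x)*exp(2*x) + C2*exp(2*x)*sin(3*x)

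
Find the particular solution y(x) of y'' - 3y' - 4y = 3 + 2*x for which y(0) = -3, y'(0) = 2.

y = -3/8 - 13*exp(-x)/5 - x/2 - exp(4*x)/40

Characteristic equation r² - 3r - 4 = 0 factors as (r + 1)(r - 4) = 0, so r = -1, 4.
Hence y_h = C1*exp(-x) + C2*exp(4*x).
For the particular solution try y_p = A0 + A1*x. Substituting and matching coefficients of each power of x gives A0 = -3/8, A1 = -1/2, so y_p = -3/8 - x/2.
General solution: y = -3/8 - x/2 + C1*exp(-x) + C2*exp(4*x).
Apply the initial conditions: y(0) = -3/8 + C1 + C2 = -3 and y'(0) = -1/2 - C1 + 4*C2 = 2. Solving gives C1 = -13/5, C2 = -1/40.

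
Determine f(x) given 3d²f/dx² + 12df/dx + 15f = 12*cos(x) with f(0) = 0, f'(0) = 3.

f = cos(x)/2 + sin(x)/2 - cos(x)*exp(-2*x)/2 + 3*exp(-2*x)*sin(x)/2

Divide through by 3: f'' + 4f' + 5f = 4*cos(x).
Characteristic equation r² + 4r + 5 = 0 has discriminant (4)² - 4·(5) = -4 < 0, so r = -2 ± i.
Hence f_h = C1*cos(x)*exp(-2*x) + C2*exp(-2*x)*sin(x).
Try f_p = A*cos(x) + B*sin(x). Substituting and equating the coefficients of cos(x) and sin(x) gives A = 1/2, B = 1/2, so f_p = cos(x)/2 + sin(x)/2.
General solution: f = cos(x)/2 + sin(x)/2 + C1*cos(x)*exp(-2*x) + C2*exp(-2*x)*sin(x).
Apply the initial conditions: f(0) = 1/2 + C1 = 0 and f'(0) = 1/2 + C2 - 2*C1 = 3. Solving gives C1 = -1/2, C2 = 3/2.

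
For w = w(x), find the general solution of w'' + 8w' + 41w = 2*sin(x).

w = -cos(x)/104 + 5*sin(x)/104 + C1*cos(5*x)*exp(-4*x) + C2*exp(-4*x)*sin(5*x)

Characteristic equation r² + 8r + 41 = 0 has discriminant (8)² - 4·(41) = -100 < 0, so r = -4 ± 5i.
Hence w_h = C1*cos(5*x)*exp(-4*x) + C2*exp(-4*x)*sin(5*x).
Try w_p = A*cos(x) + B*sin(x). Substituting and equating the coefficients of cos(x) and sin(x) gives A = -1/104, B = 5/104, so w_p = -cos(x)/104 + 5*sin(x)/104.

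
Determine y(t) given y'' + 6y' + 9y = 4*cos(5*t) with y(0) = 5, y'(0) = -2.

y = -16*cos(5*t)/289 + 30*sin(5*t)/289 + 1461*exp(-3*t)/289 + 215*t*exp(-3*t)/17

Characteristic equation r² + 6r + 9 = 0 has discriminant (6)² - 4·(9) = 0, so r = -3 is a repeated root.
Hence y_h = (C1 + C2*t)*exp(-3*t).
Try y_p = A*cos(5*t) + B*sin(5*t). Substituting and equating the coefficients of cos(5t) and sin(5t) gives A = -16/289, B = 30/289, so y_p = -16*cos(5*t)/289 + 30*sin(5*t)/289.
General solution: y = -16*cos(5*t)/289 + 30*sin(5*t)/289 + C1*exp(-3*t) + C2*t*exp(-3*t).
Apply the initial conditions: y(0) = -16/289 + C1 = 5 and y'(0) = 150/289 + C2 - 3*C1 = -2. Solving gives C1 = 1461/289, C2 = 215/17.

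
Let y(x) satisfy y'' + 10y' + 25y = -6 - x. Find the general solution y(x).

y = -28/125 - x/25 + C1*exp(-5*x) + C2*x*exp(-5*x)

Characteristic equation r² + 10r + 25 = 0 has discriminant (10)² - 4·(25) = 0, so r = -5 is a repeated root.
Hence y_h = (C1 + C2*x)*exp(-5*x).
For the particular solution try y_p = A0 + A1*x. Substituting and matching coefficients of each power of x gives A0 = -28/125, A1 = -1/25, so y_p = -28/125 - x/25.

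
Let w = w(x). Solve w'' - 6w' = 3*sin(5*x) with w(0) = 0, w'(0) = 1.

Characteristic equation r² - 6r = 0 factors as (r - 6)r = 0, so r = 6, 0.
Hence w_h = C1*exp(6*x) + C2.
Try w_p = A*cos(5*x) + B*sin(5*x). Substituting and equating the coefficients of cos(5x) and sin(5x) gives A = 18/305, B = -3/61, so w_p = -3*sin(5*x)/61 + 18*cos(5*x)/305.
General solution: w = C2 - 3*sin(5*x)/61 + 18*cos(5*x)/305 + C1*exp(6*x).
Apply the initial conditions: w(0) = 18/305 + C1 + C2 = 0 and w'(0) = -15/61 + 6*C1 = 1. Solving gives C1 = 38/183, C2 = -4/15.

w = -4/15 - 3*sin(5*x)/61 + 18*cos(5*x)/305 + 38*exp(6*x)/183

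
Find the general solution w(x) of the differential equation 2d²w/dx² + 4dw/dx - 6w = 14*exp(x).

w = C1*exp(x) + C2*exp(-3*x) + 7*x*exp(x)/4

Divide through by 2: w'' + 2w' - 3w = 7*exp(x).
Characteristic equation r² + 2r - 3 = 0 factors as (r - 1)(r + 3) = 0, so r = 1, -3.
Hence w_h = C1*exp(x) + C2*exp(-3*x).
Since exp(x) solves the homogeneous equation (r = 1 is a root of multiplicity 1), multiply the trial by x. Try w_p = A*x*exp(x). Substituting into the equation and dividing by exp(x) gives A = 7/4, so w_p = 7*x*exp(x)/4.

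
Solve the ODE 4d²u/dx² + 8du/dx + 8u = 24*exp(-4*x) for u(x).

u = 3*exp(-4*x)/5 + C1*cos(x)*exp(-x) + C2*exp(-x)*sin(x)

Divide through by 4: u'' + 2u' + 2u = 6*exp(-4*x).
Characteristic equation r² + 2r + 2 = 0 has discriminant (2)² - 4·(2) = -4 < 0, so r = -1 ± i.
Hence u_h = C1*cos(x)*exp(-x) + C2*exp(-x)*sin(x).
Try u_p = A*exp(-4*x). Substituting into the equation and dividing by exp(-4*x) gives A = 3/5, so u_p = 3*exp(-4*x)/5.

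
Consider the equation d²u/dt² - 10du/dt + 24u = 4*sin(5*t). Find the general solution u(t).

Characteristic equation r² - 10r + 24 = 0 factors as (r - 4)(r - 6) = 0, so r = 4, 6.
Hence u_h = C1*exp(4*t) + C2*exp(6*t).
Try u_p = A*cos(5*t) + B*sin(5*t). Substituting and equating the coefficients of cos(5t) and sin(5t) gives A = 200/2501, B = -4/2501, so u_p = -4*sin(5*t)/2501 + 200*cos(5*t)/2501.

u = -4*sin(5*t)/2501 + 200*cos(5*t)/2501 + C1*exp(4*t) + C2*exp(6*t)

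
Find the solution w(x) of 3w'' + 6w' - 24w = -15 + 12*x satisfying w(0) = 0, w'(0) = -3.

Divide through by 3: w'' + 2w' - 8w = -5 + 4*x.
Characteristic equation r² + 2r - 8 = 0 factors as (r + 4)(r - 2) = 0, so r = -4, 2.
Hence w_h = C1*exp(-4*x) + C2*exp(2*x).
For the particular solution try w_p = A0 + A1*x. Substituting and matching coefficients of each power of x gives A0 = 1/2, A1 = -1/2, so w_p = 1/2 - x/2.
General solution: w = 1/2 - x/2 + C1*exp(-4*x) + C2*exp(2*x).
Apply the initial conditions: w(0) = 1/2 + C1 + C2 = 0 and w'(0) = -1/2 - 4*C1 + 2*C2 = -3. Solving gives C1 = 1/4, C2 = -3/4.

w = 1/2 - 3*exp(2*x)/4 - x/2 + exp(-4*x)/4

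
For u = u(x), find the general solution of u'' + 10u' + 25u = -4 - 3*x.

u = -14/125 - 3*x/25 + C1*exp(-5*x) + C2*x*exp(-5*x)

Characteristic equation r² + 10r + 25 = 0 has discriminant (10)² - 4·(25) = 0, so r = -5 is a repeated root.
Hence u_h = (C1 + C2*x)*exp(-5*x).
For the particular solution try u_p = A0 + A1*x. Substituting and matching coefficients of each power of x gives A0 = -14/125, A1 = -3/25, so u_p = -14/125 - 3*x/25.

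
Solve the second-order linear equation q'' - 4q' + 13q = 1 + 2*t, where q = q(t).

q = 21/169 + 2*t/13 + C1*cos(3*t)*exp(2*t) + C2*exp(2*t)*sin(3*t)

Characteristic equation r² - 4r + 13 = 0 has discriminant (-4)² - 4·(13) = -36 < 0, so r = 2 ± 3i.
Hence q_h = C1*cos(3*t)*exp(2*t) + C2*exp(2*t)*sin(3*t).
For the particular solution try q_p = A0 + A1*t. Substituting and matching coefficients of each power of t gives A0 = 21/169, A1 = 2/13, so q_p = 21/169 + 2*t/13.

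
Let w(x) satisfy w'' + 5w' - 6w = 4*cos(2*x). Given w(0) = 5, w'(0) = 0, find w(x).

w = -cos(2*x)/5 + sin(2*x)/5 + 4*exp(-6*x)/5 + 22*exp(x)/5

Characteristic equation r² + 5r - 6 = 0 factors as (r - 1)(r + 6) = 0, so r = 1, -6.
Hence w_h = C1*exp(x) + C2*exp(-6*x).
Try w_p = A*cos(2*x) + B*sin(2*x). Substituting and equating the coefficients of cos(2x) and sin(2x) gives A = -1/5, B = 1/5, so w_p = -cos(2*x)/5 + sin(2*x)/5.
General solution: w = -cos(2*x)/5 + sin(2*x)/5 + C1*exp(x) + C2*exp(-6*x).
Apply the initial conditions: w(0) = -1/5 + C1 + C2 = 5 and w'(0) = 2/5 + C1 - 6*C2 = 0. Solving gives C1 = 22/5, C2 = 4/5.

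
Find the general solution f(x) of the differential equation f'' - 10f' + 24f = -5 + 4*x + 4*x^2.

f = -41/432 + x**2/6 + 11*x/36 + C1*exp(4*x) + C2*exp(6*x)

Characteristic equation r² - 10r + 24 = 0 factors as (r - 4)(r - 6) = 0, so r = 4, 6.
Hence f_h = C1*exp(4*x) + C2*exp(6*x).
For the particular solution try f_p = A0 + A1*x + A2*x^2. Substituting and matching coefficients of each power of x gives A0 = -41/432, A1 = 11/36, A2 = 1/6, so f_p = -41/432 + x^2/6 + 11*x/36.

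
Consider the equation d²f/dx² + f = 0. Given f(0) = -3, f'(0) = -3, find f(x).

Characteristic equation r² + 1 = 0 has discriminant (0)² - 4·(1) = -4 < 0, so r = ± i.
Hence f_h = C1*cos(x) + C2*sin(x).
Apply the initial conditions: f(0) = C1 = -3 and f'(0) = C2 = -3. Solving gives C1 = -3, C2 = -3.

f = -3*cos(x) - 3*sin(x)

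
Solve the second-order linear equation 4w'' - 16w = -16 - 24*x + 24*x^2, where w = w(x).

Divide through by 4: w'' - 4w = -4 - 6*x + 6*x^2.
Characteristic equation r² - 4 = 0 factors as (r + 2)(r - 2) = 0, so r = -2, 2.
Hence w_h = C1*exp(-2*x) + C2*exp(2*x).
For the particular solution try w_p = A0 + A1*x + A2*x^2. Substituting and matching coefficients of each power of x gives A0 = 1/4, A1 = 3/2, A2 = -3/2, so w_p = 1/4 - 3*x^2/2 + 3*x/2.

w = 1/4 - 3*x**2/2 + 3*x/2 + C1*exp(-2*x) + C2*exp(2*x)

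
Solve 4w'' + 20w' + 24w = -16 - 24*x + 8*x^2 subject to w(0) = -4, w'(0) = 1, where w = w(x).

w = 14/27 - 11*exp(-2*x) - 14*x/9 + x**2/3 + 175*exp(-3*x)/27

Divide through by 4: w'' + 5w' + 6w = -4 - 6*x + 2*x^2.
Characteristic equation r² + 5r + 6 = 0 factors as (r + 2)(r + 3) = 0, so r = -2, -3.
Hence w_h = C1*exp(-2*x) + C2*exp(-3*x).
For the particular solution try w_p = A0 + A1*x + A2*x^2. Substituting and matching coefficients of each power of x gives A0 = 14/27, A1 = -14/9, A2 = 1/3, so w_p = 14/27 - 14*x/9 + x^2/3.
General solution: w = 14/27 - 14*x/9 + x^2/3 + C1*exp(-2*x) + C2*exp(-3*x).
Apply the initial conditions: w(0) = 14/27 + C1 + C2 = -4 and w'(0) = -14/9 - 3*C2 - 2*C1 = 1. Solving gives C1 = -11, C2 = 175/27.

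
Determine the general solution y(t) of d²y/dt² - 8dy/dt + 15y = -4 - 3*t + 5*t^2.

y = -154/675 + t**2/3 + 7*t/45 + C1*exp(3*t) + C2*exp(5*t)

Characteristic equation r² - 8r + 15 = 0 factors as (r - 3)(r - 5) = 0, so r = 3, 5.
Hence y_h = C1*exp(3*t) + C2*exp(5*t).
For the particular solution try y_p = A0 + A1*t + A2*t^2. Substituting and matching coefficients of each power of t gives A0 = -154/675, A1 = 7/45, A2 = 1/3, so y_p = -154/675 + t^2/3 + 7*t/45.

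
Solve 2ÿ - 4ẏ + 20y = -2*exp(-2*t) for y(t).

Divide through by 2: y'' - 2y' + 10y = -exp(-2*t).
Characteristic equation r² - 2r + 10 = 0 has discriminant (-2)² - 4·(10) = -36 < 0, so r = 1 ± 3i.
Hence y_h = C1*cos(3*t)*exp(t) + C2*exp(t)*sin(3*t).
Try y_p = A*exp(-2*t). Substituting into the equation and dividing by exp(-2*t) gives A = -1/18, so y_p = -exp(-2*t)/18.

y = -exp(-2*t)/18 + C1*cos(3*t)*exp(t) + C2*exp(t)*sin(3*t)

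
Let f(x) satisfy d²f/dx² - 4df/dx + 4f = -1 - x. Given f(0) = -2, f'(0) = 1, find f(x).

Characteristic equation r² - 4r + 4 = 0 has discriminant (-4)² - 4·(4) = 0, so r = 2 is a repeated root.
Hence f_h = (C1 + C2*x)*exp(2*x).
For the particular solution try f_p = A0 + A1*x. Substituting and matching coefficients of each power of x gives A0 = -1/2, A1 = -1/4, so f_p = -1/2 - x/4.
General solution: f = -1/2 - x/4 + C1*exp(2*x) + C2*x*exp(2*x).
Apply the initial conditions: f(0) = -1/2 + C1 = -2 and f'(0) = -1/4 + C2 + 2*C1 = 1. Solving gives C1 = -3/2, C2 = 17/4.

f = -1/2 - 3*exp(2*x)/2 - x/4 + 17*x*exp(2*x)/4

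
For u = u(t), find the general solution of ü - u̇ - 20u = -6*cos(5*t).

Characteristic equation r² - r - 20 = 0 factors as (r - 5)(r + 4) = 0, so r = 5, -4.
Hence u_h = C1*exp(5*t) + C2*exp(-4*t).
Try u_p = A*cos(5*t) + B*sin(5*t). Substituting and equating the coefficients of cos(5t) and sin(5t) gives A = 27/205, B = 3/205, so u_p = 3*sin(5*t)/205 + 27*cos(5*t)/205.

u = 3*sin(5*t)/205 + 27*cos(5*t)/205 + C1*exp(5*t) + C2*exp(-4*t)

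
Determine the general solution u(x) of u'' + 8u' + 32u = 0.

Characteristic equation r² + 8r + 32 = 0 has discriminant (8)² - 4·(32) = -64 < 0, so r = -4 ± 4i.
Hence u_h = C1*cos(4*x)*exp(-4*x) + C2*exp(-4*x)*sin(4*x).

u = C1*cos(4*x)*exp(-4*x) + C2*exp(-4*x)*sin(4*x)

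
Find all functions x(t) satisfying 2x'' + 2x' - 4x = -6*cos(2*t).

Divide through by 2: x'' + x' - 2x = -3*cos(2*t).
Characteristic equation r² + r - 2 = 0 factors as (r - 1)(r + 2) = 0, so r = 1, -2.
Hence x_h = C1*exp(t) + C2*exp(-2*t).
Try x_p = A*cos(2*t) + B*sin(2*t). Substituting and equating the coefficients of cos(2t) and sin(2t) gives A = 9/20, B = -3/20, so x_p = -3*sin(2*t)/20 + 9*cos(2*t)/20.

x = -3*sin(2*t)/20 + 9*cos(2*t)/20 + C1*exp(t) + C2*exp(-2*t)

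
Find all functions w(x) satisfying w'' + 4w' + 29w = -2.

w = -2/29 + C1*cos(5*x)*exp(-2*x) + C2*exp(-2*x)*sin(5*x)

Characteristic equation r² + 4r + 29 = 0 has discriminant (4)² - 4·(29) = -100 < 0, so r = -2 ± 5i.
Hence w_h = C1*cos(5*x)*exp(-2*x) + C2*exp(-2*x)*sin(5*x).
For the particular solution try w_p = A0. Substituting and matching coefficients of each power of x gives A0 = -2/29, so w_p = -2/29.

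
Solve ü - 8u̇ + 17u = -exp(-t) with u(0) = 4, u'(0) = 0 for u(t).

Characteristic equation r² - 8r + 17 = 0 has discriminant (-8)² - 4·(17) = -4 < 0, so r = 4 ± i.
Hence u_h = C1*cos(t)*exp(4*t) + C2*exp(4*t)*sin(t).
Try u_p = A*exp(-t). Substituting into the equation and dividing by exp(-t) gives A = -1/26, so u_p = -exp(-t)/26.
General solution: u = -exp(-t)/26 + C1*cos(t)*exp(4*t) + C2*exp(4*t)*sin(t).
Apply the initial conditions: u(0) = -1/26 + C1 = 4 and u'(0) = 1/26 + C2 + 4*C1 = 0. Solving gives C1 = 105/26, C2 = -421/26.

u = -exp(-t)/26 - 421*exp(4*t)*sin(t)/26 + 105*cos(t)*exp(4*t)/26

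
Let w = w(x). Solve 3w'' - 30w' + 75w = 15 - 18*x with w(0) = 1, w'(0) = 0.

w = 13/125 - 6*x/25 + 112*exp(5*x)/125 - 106*x*exp(5*x)/25

Divide through by 3: w'' - 10w' + 25w = 5 - 6*x.
Characteristic equation r² - 10r + 25 = 0 has discriminant (-10)² - 4·(25) = 0, so r = 5 is a repeated root.
Hence w_h = (C1 + C2*x)*exp(5*x).
For the particular solution try w_p = A0 + A1*x. Substituting and matching coefficients of each power of x gives A0 = 13/125, A1 = -6/25, so w_p = 13/125 - 6*x/25.
General solution: w = 13/125 - 6*x/25 + C1*exp(5*x) + C2*x*exp(5*x).
Apply the initial conditions: w(0) = 13/125 + C1 = 1 and w'(0) = -6/25 + C2 + 5*C1 = 0. Solving gives C1 = 112/125, C2 = -106/25.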